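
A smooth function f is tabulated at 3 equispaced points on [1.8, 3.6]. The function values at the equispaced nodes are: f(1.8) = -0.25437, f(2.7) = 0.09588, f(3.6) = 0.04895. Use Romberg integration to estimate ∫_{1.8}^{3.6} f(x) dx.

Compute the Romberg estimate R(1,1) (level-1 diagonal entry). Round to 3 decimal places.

R(0,0) (trapezoid, 1 panel, h=1.8000): -0.18488
R(1,0) (trapezoid, 2 panels, h=0.9000): -0.00615
R(1,1) = -0.00615 + (-0.00615 − (-0.18488))/3 = 0.05343

0.053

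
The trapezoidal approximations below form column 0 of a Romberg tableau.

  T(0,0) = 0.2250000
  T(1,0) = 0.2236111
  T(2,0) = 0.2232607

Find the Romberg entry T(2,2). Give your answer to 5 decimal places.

0.22314

T(1,1) = (4·0.2236111 − 0.2250000) / 3 = 0.2231481
T(2,1) = 0.2232607 + (0.2232607 − 0.2236111)/3 = 0.2231439
T(2,2) = (16·0.2231439 − 0.2231481) / 15 = 0.2231436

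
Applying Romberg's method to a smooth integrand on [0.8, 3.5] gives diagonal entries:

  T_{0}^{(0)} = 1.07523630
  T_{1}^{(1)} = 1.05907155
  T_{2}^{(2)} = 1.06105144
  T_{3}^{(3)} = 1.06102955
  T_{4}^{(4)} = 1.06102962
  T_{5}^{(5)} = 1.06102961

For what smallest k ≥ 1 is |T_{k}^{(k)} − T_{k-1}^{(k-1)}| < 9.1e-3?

|T_{1}^{(1)} − T_{0}^{(0)}| = 0.01616475 ≥ 9.1e-3
|T_{2}^{(2)} − T_{1}^{(1)}| = 0.00197989 < 9.1e-3

k = 2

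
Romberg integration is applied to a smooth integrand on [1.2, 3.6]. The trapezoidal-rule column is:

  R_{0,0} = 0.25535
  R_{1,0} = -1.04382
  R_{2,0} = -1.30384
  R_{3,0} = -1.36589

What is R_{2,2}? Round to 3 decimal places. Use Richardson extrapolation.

-1.385

Richardson extrapolation on the trapezoidal column (denominator 4−1=3):
R_{1,1} = -1.04382 + (-1.04382 − 0.25535)/3 = -1.47688
R_{2,1} = -1.30384 + (-1.30384 − (-1.04382))/3 = -1.39051
R_{2,2} = (16·(-1.39051) − (-1.47688)) / 15 = -1.38475
(Column j=1 coincides with Simpson's rule on the same nodes.)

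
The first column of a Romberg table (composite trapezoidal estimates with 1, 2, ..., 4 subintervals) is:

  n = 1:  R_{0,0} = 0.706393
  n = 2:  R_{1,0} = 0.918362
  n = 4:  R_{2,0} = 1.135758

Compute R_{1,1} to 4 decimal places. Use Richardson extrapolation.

0.9890

Richardson extrapolation on the trapezoidal column (denominator 4−1=3):
R_{1,1} = 0.918362 + (0.918362 − 0.706393)/3 = 0.989018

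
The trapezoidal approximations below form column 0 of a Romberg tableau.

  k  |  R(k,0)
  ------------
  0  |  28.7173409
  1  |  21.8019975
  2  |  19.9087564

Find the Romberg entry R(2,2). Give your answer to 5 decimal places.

R(1,1) = (4·21.8019975 − 28.7173409) / 3 = 19.4968830
R(2,1) = (4·19.9087564 − 21.8019975) / 3 = 19.2776760
R(2,2) = (16·19.2776760 − 19.4968830) / 15 = 19.2630622

19.26306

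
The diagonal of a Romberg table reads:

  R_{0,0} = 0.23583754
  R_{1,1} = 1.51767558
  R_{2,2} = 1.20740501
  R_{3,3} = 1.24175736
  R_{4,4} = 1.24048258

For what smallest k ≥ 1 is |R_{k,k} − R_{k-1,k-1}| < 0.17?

k = 3

|R_{1,1} − R_{0,0}| = 1.28183804 ≥ 0.17
|R_{2,2} − R_{1,1}| = 0.31027057 ≥ 0.17
|R_{3,3} − R_{2,2}| = 0.03435235 < 0.17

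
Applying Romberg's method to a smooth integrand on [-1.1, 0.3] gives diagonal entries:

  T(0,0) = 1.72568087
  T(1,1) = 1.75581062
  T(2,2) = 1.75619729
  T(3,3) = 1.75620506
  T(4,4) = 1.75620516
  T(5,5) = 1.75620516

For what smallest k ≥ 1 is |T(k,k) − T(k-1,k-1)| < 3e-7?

|T(1,1) − T(0,0)| = 0.03012975 ≥ 3e-7
|T(2,2) − T(1,1)| = 0.00038667 ≥ 3e-7
|T(3,3) − T(2,2)| = 0.00000777 ≥ 3e-7
|T(4,4) − T(3,3)| = 0.00000010 < 3e-7

k = 4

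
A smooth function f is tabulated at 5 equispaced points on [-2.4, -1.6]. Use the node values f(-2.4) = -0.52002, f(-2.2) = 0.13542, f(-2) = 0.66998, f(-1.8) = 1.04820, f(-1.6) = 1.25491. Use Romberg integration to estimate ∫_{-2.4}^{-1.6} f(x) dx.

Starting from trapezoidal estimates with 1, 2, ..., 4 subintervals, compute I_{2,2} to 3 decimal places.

0.454

I_{0,0} (trapezoid, 1 panel, h=0.8000): 0.29396
I_{1,0} (trapezoid, 2 panels, h=0.4000): 0.41497
I_{2,0} (trapezoid, 4 panels, h=0.2000): 0.44421
I_{1,1} = 0.41497 + (0.41497 − 0.29396)/3 = 0.45531
I_{2,1} = 0.44421 + (0.44421 − 0.41497)/3 = 0.45396
I_{2,2} = 0.45396 + (0.45396 − 0.45531)/15 = 0.45387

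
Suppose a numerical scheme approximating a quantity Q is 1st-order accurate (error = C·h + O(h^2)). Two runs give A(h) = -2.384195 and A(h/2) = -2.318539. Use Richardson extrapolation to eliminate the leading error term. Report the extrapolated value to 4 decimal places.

-2.2529

Extrapolated value = (2·A(h/2) − A(h)) / (2 − 1)
= (2·(-2.318539) − (-2.384195)) / 1
= -2.252883 / 1 = -2.252883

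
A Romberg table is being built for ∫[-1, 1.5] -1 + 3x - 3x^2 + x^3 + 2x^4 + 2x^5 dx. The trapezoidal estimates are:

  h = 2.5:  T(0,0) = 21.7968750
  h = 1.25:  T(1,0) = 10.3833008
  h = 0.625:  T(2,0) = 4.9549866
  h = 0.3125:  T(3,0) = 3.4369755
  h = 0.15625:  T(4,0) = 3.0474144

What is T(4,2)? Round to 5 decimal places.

Richardson extrapolation on the trapezoidal column (denominator 4−1=3):
T(3,1) = 3.4369755 + (3.4369755 − 4.9549866)/3 = 2.9309718
T(4,1) = (4·3.0474144 − 3.4369755) / 3 = 2.9175607
T(4,2) = 2.9175607 + (2.9175607 − 2.9309718)/15 = 2.9166666
(Column j=1 coincides with Simpson's rule on the same nodes.)

2.91667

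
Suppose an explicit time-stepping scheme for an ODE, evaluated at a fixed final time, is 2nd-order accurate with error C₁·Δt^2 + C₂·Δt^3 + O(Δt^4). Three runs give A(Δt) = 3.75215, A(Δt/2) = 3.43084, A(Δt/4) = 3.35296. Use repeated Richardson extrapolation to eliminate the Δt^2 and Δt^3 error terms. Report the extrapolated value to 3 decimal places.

First eliminate the Δt^2 term (factor 2^2 = 4):
  B₁ = (4·3.43084 − 3.75215)/3 = 3.32374
  B₂ = (4·3.35296 − 3.43084)/3 = 3.32700
Then eliminate the Δt^3 term (factor 2^3 = 8):
  (8·3.32700 − 3.32374)/7 = 3.32747

3.327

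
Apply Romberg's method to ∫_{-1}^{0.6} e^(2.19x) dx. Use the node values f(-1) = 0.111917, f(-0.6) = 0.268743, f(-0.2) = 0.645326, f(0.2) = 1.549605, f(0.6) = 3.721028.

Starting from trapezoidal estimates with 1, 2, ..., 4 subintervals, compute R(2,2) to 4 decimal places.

1.6491

R(0,0) (trapezoid, 1 panel, h=1.6000): 3.066356
R(1,0) (trapezoid, 2 panels, h=0.8000): 2.049439
R(2,0) (trapezoid, 4 panels, h=0.4000): 1.752059
R(1,1) = 2.049439 + (2.049439 − 3.066356)/3 = 1.710467
R(2,1) = 1.752059 + (1.752059 − 2.049439)/3 = 1.652932
R(2,2) = 1.652932 + (1.652932 − 1.710467)/15 = 1.649096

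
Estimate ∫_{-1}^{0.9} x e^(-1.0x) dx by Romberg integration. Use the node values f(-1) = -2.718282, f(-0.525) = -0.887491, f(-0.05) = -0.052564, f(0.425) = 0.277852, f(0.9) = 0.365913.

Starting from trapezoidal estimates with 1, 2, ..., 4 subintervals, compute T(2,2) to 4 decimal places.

-0.7728

T(0,0) (trapezoid, 1 panel, h=1.9000): -2.234751
T(1,0) (trapezoid, 2 panels, h=0.9500): -1.167311
T(2,0) (trapezoid, 4 panels, h=0.4750): -0.873234
T(1,1) = -1.167311 + (-1.167311 − (-2.234751))/3 = -0.811498
T(2,1) = -0.873234 + (-0.873234 − (-1.167311))/3 = -0.775208
T(2,2) = -0.775208 + (-0.775208 − (-0.811498))/15 = -0.772789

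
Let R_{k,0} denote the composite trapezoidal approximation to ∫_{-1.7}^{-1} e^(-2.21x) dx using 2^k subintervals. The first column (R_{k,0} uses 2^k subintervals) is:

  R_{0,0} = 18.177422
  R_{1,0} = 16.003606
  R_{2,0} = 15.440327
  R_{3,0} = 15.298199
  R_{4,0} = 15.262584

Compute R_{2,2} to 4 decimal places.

Richardson extrapolation on the trapezoidal column (denominator 4−1=3):
R_{1,1} = (4·16.003606 − 18.177422) / 3 = 15.279001
R_{2,1} = (4·15.440327 − 16.003606) / 3 = 15.252567
R_{2,2} = (16·15.252567 − 15.279001) / 15 = 15.250805

15.2508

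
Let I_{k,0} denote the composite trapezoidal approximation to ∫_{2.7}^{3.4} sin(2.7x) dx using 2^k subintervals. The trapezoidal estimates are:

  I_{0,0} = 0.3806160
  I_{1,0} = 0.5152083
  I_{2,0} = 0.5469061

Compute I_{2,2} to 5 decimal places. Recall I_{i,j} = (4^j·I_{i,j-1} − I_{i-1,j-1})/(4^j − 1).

0.55730

Richardson extrapolation on the trapezoidal column (denominator 4−1=3):
I_{1,1} = 0.5152083 + (0.5152083 − 0.3806160)/3 = 0.5600724
I_{2,1} = (4·0.5469061 − 0.5152083) / 3 = 0.5574720
I_{2,2} = 0.5574720 + (0.5574720 − 0.5600724)/15 = 0.5572986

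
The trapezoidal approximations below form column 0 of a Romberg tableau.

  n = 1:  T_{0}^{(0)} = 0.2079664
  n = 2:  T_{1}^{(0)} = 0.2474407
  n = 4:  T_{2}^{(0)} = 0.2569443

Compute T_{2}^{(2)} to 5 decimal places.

0.26008

Richardson extrapolation on the trapezoidal column (denominator 4−1=3):
T_{1}^{(1)} = (4·0.2474407 − 0.2079664) / 3 = 0.2605988
T_{2}^{(1)} = 0.2569443 + (0.2569443 − 0.2474407)/3 = 0.2601122
T_{2}^{(2)} = 0.2601122 + (0.2601122 − 0.2605988)/15 = 0.2600798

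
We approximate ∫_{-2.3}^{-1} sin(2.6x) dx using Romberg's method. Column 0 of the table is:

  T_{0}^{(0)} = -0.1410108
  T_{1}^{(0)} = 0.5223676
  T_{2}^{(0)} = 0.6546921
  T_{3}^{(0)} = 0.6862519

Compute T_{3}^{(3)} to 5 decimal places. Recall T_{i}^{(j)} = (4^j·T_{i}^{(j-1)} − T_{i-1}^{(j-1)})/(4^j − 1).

Richardson extrapolation on the trapezoidal column (denominator 4−1=3):
T_{1}^{(1)} = (4·0.5223676 − (-0.1410108)) / 3 = 0.7434937
T_{2}^{(1)} = (4·0.6546921 − 0.5223676) / 3 = 0.6988003
T_{3}^{(1)} = 0.6862519 + (0.6862519 − 0.6546921)/3 = 0.6967718
T_{2}^{(2)} = (16·0.6988003 − 0.7434937) / 15 = 0.6958207
T_{3}^{(2)} = (16·0.6967718 − 0.6988003) / 15 = 0.6966366
T_{3}^{(3)} = 0.6966366 + (0.6966366 − 0.6958207)/63 = 0.6966496

0.69665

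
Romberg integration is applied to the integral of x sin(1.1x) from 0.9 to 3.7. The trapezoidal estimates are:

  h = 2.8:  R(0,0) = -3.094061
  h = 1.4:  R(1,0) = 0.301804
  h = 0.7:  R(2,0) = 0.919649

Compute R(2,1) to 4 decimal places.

1.1256

Richardson extrapolation on the trapezoidal column (denominator 4−1=3):
R(2,1) = (4·0.919649 − 0.301804) / 3 = 1.125597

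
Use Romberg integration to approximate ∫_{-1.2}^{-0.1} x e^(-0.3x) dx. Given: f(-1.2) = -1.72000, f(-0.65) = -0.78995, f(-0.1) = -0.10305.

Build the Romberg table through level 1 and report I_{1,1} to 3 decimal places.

-0.914

I_{0,0} (trapezoid, 1 panel, h=1.1000): -1.00268
I_{1,0} (trapezoid, 2 panels, h=0.5500): -0.93581
I_{1,1} = -0.93581 + (-0.93581 − (-1.00268))/3 = -0.91352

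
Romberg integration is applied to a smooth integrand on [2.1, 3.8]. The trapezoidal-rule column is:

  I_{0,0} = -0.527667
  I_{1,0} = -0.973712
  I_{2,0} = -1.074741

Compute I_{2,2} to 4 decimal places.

-1.1075

Richardson extrapolation on the trapezoidal column (denominator 4−1=3):
I_{1,1} = (4·(-0.973712) − (-0.527667)) / 3 = -1.122394
I_{2,1} = (4·(-1.074741) − (-0.973712)) / 3 = -1.108417
I_{2,2} = (16·(-1.108417) − (-1.122394)) / 15 = -1.107485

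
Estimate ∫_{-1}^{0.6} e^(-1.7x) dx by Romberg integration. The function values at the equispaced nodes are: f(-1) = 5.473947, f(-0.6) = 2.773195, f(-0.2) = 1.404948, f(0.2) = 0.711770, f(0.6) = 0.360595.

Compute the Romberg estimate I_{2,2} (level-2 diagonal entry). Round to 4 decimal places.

3.0084

I_{0,0} (trapezoid, 1 panel, h=1.6000): 4.667634
I_{1,0} (trapezoid, 2 panels, h=0.8000): 3.457775
I_{2,0} (trapezoid, 4 panels, h=0.4000): 3.122874
I_{1,1} = 3.457775 + (3.457775 − 4.667634)/3 = 3.054489
I_{2,1} = 3.122874 + (3.122874 − 3.457775)/3 = 3.011240
I_{2,2} = 3.011240 + (3.011240 − 3.054489)/15 = 3.008357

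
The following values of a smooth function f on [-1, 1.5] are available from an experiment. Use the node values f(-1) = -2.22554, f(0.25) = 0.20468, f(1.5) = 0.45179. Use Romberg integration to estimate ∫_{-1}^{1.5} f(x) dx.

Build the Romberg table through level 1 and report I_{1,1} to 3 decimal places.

-0.398

I_{0,0} (trapezoid, 1 panel, h=2.5000): -2.21719
I_{1,0} (trapezoid, 2 panels, h=1.2500): -0.85274
I_{1,1} = -0.85274 + (-0.85274 − (-2.21719))/3 = -0.39792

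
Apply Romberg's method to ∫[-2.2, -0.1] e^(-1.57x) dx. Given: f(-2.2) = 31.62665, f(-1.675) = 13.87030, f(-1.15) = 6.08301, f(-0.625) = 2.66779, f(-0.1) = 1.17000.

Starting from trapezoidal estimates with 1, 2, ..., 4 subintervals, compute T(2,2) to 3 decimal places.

T(0,0) (trapezoid, 1 panel, h=2.1000): 34.43648
T(1,0) (trapezoid, 2 panels, h=1.0500): 23.60540
T(2,0) (trapezoid, 4 panels, h=0.5250): 20.48520
T(1,1) = 23.60540 + (23.60540 − 34.43648)/3 = 19.99504
T(2,1) = 20.48520 + (20.48520 − 23.60540)/3 = 19.44513
T(2,2) = 19.44513 + (19.44513 − 19.99504)/15 = 19.40847

19.408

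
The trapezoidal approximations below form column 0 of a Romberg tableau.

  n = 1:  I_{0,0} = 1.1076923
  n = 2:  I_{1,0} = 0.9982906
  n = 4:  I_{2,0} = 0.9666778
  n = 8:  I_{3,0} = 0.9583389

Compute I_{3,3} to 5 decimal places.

Richardson extrapolation on the trapezoidal column (denominator 4−1=3):
I_{1,1} = 0.9982906 + (0.9982906 − 1.1076923)/3 = 0.9618234
I_{2,1} = 0.9666778 + (0.9666778 − 0.9982906)/3 = 0.9561402
I_{3,1} = 0.9583389 + (0.9583389 − 0.9666778)/3 = 0.9555593
I_{2,2} = 0.9561402 + (0.9561402 − 0.9618234)/15 = 0.9557613
I_{3,2} = (16·0.9555593 − 0.9561402) / 15 = 0.9555206
I_{3,3} = (64·0.9555206 − 0.9557613) / 63 = 0.9555168

0.95552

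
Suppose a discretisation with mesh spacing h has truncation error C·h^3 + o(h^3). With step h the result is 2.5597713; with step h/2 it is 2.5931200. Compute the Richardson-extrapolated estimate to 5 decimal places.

The leading error scales as h^3; refining by a factor of 2 reduces it by 2^3 = 8.
Extrapolated value = (8·A(h/2) − A(h)) / (8 − 1)
= (8·2.5931200 − 2.5597713) / 7
= 18.1851887 / 7 = 2.5978841

2.59788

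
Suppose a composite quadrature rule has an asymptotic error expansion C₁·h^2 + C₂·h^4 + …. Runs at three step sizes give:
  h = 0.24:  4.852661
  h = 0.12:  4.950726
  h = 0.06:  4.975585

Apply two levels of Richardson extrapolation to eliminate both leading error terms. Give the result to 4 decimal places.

4.9839

First eliminate the h^2 term (factor 2^2 = 4):
  B₁ = (4·4.950726 − 4.852661)/3 = 4.983414
  B₂ = (4·4.975585 − 4.950726)/3 = 4.983871
Then eliminate the h^4 term (factor 2^4 = 16):
  (16·4.983871 − 4.983414)/15 = 4.983901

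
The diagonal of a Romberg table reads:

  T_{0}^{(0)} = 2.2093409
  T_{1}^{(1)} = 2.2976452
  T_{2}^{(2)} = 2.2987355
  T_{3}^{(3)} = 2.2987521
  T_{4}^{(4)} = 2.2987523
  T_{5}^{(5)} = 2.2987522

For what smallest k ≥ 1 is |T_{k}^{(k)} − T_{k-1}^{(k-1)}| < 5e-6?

k = 4

|T_{1}^{(1)} − T_{0}^{(0)}| = 0.0883043 ≥ 5e-6
|T_{2}^{(2)} − T_{1}^{(1)}| = 0.0010903 ≥ 5e-6
|T_{3}^{(3)} − T_{2}^{(2)}| = 0.0000166 ≥ 5e-6
|T_{4}^{(4)} − T_{3}^{(3)}| = 0.0000002 < 5e-6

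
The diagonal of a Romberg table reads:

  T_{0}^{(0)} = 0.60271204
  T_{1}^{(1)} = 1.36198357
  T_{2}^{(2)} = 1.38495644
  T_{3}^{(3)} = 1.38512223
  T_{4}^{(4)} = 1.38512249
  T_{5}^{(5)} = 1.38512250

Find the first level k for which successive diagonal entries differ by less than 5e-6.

k = 4

|T_{1}^{(1)} − T_{0}^{(0)}| = 0.75927153 ≥ 5e-6
|T_{2}^{(2)} − T_{1}^{(1)}| = 0.02297287 ≥ 5e-6
|T_{3}^{(3)} − T_{2}^{(2)}| = 0.00016579 ≥ 5e-6
|T_{4}^{(4)} − T_{3}^{(3)}| = 0.00000026 < 5e-6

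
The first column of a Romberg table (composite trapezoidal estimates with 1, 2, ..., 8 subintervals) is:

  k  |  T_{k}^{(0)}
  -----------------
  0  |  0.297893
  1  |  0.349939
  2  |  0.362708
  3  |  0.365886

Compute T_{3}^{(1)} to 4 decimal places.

0.3669

Richardson extrapolation on the trapezoidal column (denominator 4−1=3):
T_{3}^{(1)} = 0.365886 + (0.365886 − 0.362708)/3 = 0.366945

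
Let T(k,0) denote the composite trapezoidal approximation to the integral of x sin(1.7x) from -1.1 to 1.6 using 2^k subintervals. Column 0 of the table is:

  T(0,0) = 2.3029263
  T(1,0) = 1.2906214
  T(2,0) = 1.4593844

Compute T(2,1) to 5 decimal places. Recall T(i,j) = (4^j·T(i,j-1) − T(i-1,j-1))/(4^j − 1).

1.51564

T(2,1) = 1.4593844 + (1.4593844 − 1.2906214)/3 = 1.5156387
(Column j=1 coincides with Simpson's rule on the same nodes.)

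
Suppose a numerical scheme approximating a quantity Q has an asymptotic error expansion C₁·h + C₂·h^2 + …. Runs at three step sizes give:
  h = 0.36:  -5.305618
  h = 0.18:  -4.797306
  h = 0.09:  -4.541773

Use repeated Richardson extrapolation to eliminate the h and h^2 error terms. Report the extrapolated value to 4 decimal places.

First eliminate the h term (factor 2^1 = 2):
  B₁ = (2·(-4.797306) − (-5.305618))/1 = -4.288994
  B₂ = (2·(-4.541773) − (-4.797306))/1 = -4.286240
Then eliminate the h^2 term (factor 2^2 = 4):
  (4·(-4.286240) − (-4.288994))/3 = -4.285322

-4.2853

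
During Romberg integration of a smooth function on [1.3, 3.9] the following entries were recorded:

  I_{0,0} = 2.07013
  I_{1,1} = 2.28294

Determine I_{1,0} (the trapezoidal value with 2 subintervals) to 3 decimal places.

2.230

From I_{1,1} = (4·I_{1,0} − I_{0,0})/3, solve for I_{1,0}:
4·I_{1,0} = 3·2.28294 + 2.07013 = 8.91895
I_{1,0} = 2.22974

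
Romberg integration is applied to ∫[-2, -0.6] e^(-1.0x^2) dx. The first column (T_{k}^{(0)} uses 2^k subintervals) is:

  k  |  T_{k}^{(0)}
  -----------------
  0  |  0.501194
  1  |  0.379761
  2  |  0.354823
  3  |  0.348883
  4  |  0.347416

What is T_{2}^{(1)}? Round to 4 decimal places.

Richardson extrapolation on the trapezoidal column (denominator 4−1=3):
T_{2}^{(1)} = (4·0.354823 − 0.379761) / 3 = 0.346510
(Column j=1 coincides with Simpson's rule on the same nodes.)

0.3465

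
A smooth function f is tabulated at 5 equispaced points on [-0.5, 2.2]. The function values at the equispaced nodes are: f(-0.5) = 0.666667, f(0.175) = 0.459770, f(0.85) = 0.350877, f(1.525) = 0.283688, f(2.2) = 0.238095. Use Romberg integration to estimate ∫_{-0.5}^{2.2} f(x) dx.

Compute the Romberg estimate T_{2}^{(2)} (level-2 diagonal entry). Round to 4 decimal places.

1.0300

T_{0}^{(0)} (trapezoid, 1 panel, h=2.7000): 1.221429
T_{1}^{(0)} (trapezoid, 2 panels, h=1.3500): 1.084398
T_{2}^{(0)} (trapezoid, 4 panels, h=0.6750): 1.044033
T_{1}^{(1)} = 1.084398 + (1.084398 − 1.221429)/3 = 1.038721
T_{2}^{(1)} = 1.044033 + (1.044033 − 1.084398)/3 = 1.030578
T_{2}^{(2)} = 1.030578 + (1.030578 − 1.038721)/15 = 1.030035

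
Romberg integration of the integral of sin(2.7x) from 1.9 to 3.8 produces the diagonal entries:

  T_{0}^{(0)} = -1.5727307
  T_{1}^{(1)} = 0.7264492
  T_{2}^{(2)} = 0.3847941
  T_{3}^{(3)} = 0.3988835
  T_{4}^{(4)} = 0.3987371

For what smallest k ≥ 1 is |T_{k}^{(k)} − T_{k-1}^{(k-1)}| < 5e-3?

k = 4

|T_{1}^{(1)} − T_{0}^{(0)}| = 2.2991799 ≥ 5e-3
|T_{2}^{(2)} − T_{1}^{(1)}| = 0.3416551 ≥ 5e-3
|T_{3}^{(3)} − T_{2}^{(2)}| = 0.0140894 ≥ 5e-3
|T_{4}^{(4)} − T_{3}^{(3)}| = 0.0001464 < 5e-3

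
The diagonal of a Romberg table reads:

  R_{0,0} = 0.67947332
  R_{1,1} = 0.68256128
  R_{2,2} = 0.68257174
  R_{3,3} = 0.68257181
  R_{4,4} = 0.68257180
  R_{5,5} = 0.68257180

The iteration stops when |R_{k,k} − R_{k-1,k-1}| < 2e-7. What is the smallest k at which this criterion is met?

|R_{1,1} − R_{0,0}| = 0.00308796 ≥ 2e-7
|R_{2,2} − R_{1,1}| = 0.00001046 ≥ 2e-7
|R_{3,3} − R_{2,2}| = 0.00000007 < 2e-7

k = 3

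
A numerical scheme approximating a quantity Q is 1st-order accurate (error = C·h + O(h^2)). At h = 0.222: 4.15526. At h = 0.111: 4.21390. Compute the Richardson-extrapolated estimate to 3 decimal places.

4.273

The leading error scales as h; refining by a factor of 2 reduces it by 2^1 = 2.
Extrapolated value = (2·A(h/2) − A(h)) / (2 − 1)
= (2·4.21390 − 4.15526) / 1
= 4.27254 / 1 = 4.27254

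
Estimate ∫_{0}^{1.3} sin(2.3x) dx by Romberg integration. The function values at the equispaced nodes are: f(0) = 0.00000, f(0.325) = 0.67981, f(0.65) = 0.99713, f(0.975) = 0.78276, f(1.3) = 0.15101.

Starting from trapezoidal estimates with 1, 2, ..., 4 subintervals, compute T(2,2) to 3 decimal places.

0.864

T(0,0) (trapezoid, 1 panel, h=1.3000): 0.09816
T(1,0) (trapezoid, 2 panels, h=0.6500): 0.69721
T(2,0) (trapezoid, 4 panels, h=0.3250): 0.82394
T(1,1) = 0.69721 + (0.69721 − 0.09816)/3 = 0.89689
T(2,1) = 0.82394 + (0.82394 − 0.69721)/3 = 0.86618
T(2,2) = 0.86618 + (0.86618 − 0.89689)/15 = 0.86413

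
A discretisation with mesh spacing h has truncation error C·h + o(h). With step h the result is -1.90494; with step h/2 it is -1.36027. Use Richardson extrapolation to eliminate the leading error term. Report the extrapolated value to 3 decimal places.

-0.816

The leading error scales as h; refining by a factor of 2 reduces it by 2^1 = 2.
Extrapolated value = (2·A(h/2) − A(h)) / (2 − 1)
= (2·(-1.36027) − (-1.90494)) / 1
= -0.81560 / 1 = -0.81560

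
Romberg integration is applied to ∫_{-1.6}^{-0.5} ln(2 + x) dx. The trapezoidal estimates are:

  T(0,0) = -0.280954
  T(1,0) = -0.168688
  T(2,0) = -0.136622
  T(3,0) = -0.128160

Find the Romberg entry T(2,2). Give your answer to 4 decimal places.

-0.1256

T(1,1) = -0.168688 + (-0.168688 − (-0.280954))/3 = -0.131266
T(2,1) = -0.136622 + (-0.136622 − (-0.168688))/3 = -0.125933
T(2,2) = -0.125933 + (-0.125933 − (-0.131266))/15 = -0.125577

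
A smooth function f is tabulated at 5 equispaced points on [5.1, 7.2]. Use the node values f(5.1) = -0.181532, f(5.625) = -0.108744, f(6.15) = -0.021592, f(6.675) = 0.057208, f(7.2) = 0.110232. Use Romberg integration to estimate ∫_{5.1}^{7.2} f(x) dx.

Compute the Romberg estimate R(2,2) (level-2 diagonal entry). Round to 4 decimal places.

-0.0562

R(0,0) (trapezoid, 1 panel, h=2.1000): -0.074865
R(1,0) (trapezoid, 2 panels, h=1.0500): -0.060104
R(2,0) (trapezoid, 4 panels, h=0.5250): -0.057108
R(1,1) = -0.060104 + (-0.060104 − (-0.074865))/3 = -0.055184
R(2,1) = -0.057108 + (-0.057108 − (-0.060104))/3 = -0.056109
R(2,2) = -0.056109 + (-0.056109 − (-0.055184))/15 = -0.056171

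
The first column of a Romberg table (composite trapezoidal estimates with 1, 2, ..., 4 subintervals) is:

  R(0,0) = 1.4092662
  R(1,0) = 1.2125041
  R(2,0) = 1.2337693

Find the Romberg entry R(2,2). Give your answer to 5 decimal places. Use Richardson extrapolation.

R(1,1) = 1.2125041 + (1.2125041 − 1.4092662)/3 = 1.1469167
R(2,1) = 1.2337693 + (1.2337693 − 1.2125041)/3 = 1.2408577
R(2,2) = 1.2408577 + (1.2408577 − 1.1469167)/15 = 1.2471204

1.24712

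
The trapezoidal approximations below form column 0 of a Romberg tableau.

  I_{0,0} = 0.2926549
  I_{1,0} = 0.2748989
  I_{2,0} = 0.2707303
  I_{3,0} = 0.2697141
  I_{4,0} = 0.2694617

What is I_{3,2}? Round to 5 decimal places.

Richardson extrapolation on the trapezoidal column (denominator 4−1=3):
I_{2,1} = (4·0.2707303 − 0.2748989) / 3 = 0.2693408
I_{3,1} = 0.2697141 + (0.2697141 − 0.2707303)/3 = 0.2693754
I_{3,2} = 0.2693754 + (0.2693754 − 0.2693408)/15 = 0.2693777

0.26938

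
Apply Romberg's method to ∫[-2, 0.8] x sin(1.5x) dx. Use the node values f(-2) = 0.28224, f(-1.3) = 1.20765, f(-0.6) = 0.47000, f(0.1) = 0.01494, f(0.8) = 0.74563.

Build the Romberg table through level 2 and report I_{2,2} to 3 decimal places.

I_{0,0} (trapezoid, 1 panel, h=2.8000): 1.43902
I_{1,0} (trapezoid, 2 panels, h=1.4000): 1.37751
I_{2,0} (trapezoid, 4 panels, h=0.7000): 1.54457
I_{1,1} = 1.37751 + (1.37751 − 1.43902)/3 = 1.35701
I_{2,1} = 1.54457 + (1.54457 − 1.37751)/3 = 1.60026
I_{2,2} = 1.60026 + (1.60026 − 1.35701)/15 = 1.61648

1.616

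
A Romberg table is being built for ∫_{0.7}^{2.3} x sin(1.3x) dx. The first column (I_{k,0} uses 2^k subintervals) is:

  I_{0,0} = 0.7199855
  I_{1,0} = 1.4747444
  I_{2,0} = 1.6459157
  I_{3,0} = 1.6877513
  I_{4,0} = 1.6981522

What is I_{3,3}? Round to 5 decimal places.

I_{1,1} = 1.4747444 + (1.4747444 − 0.7199855)/3 = 1.7263307
I_{2,1} = 1.6459157 + (1.6459157 − 1.4747444)/3 = 1.7029728
I_{3,1} = 1.6877513 + (1.6877513 − 1.6459157)/3 = 1.7016965
I_{2,2} = 1.7029728 + (1.7029728 − 1.7263307)/15 = 1.7014156
I_{3,2} = (16·1.7016965 − 1.7029728) / 15 = 1.7016114
I_{3,3} = (64·1.7016114 − 1.7014156) / 63 = 1.7016145
(Column j=1 coincides with Simpson's rule on the same nodes.)

1.70161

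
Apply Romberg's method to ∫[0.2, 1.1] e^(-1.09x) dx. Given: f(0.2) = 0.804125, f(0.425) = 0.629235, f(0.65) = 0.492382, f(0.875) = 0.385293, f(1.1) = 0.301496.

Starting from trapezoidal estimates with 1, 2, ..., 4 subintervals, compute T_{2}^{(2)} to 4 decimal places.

0.4611

T_{0}^{(0)} (trapezoid, 1 panel, h=0.9000): 0.497529
T_{1}^{(0)} (trapezoid, 2 panels, h=0.4500): 0.470337
T_{2}^{(0)} (trapezoid, 4 panels, h=0.2250): 0.463437
T_{1}^{(1)} = 0.470337 + (0.470337 − 0.497529)/3 = 0.461273
T_{2}^{(1)} = 0.463437 + (0.463437 − 0.470337)/3 = 0.461137
T_{2}^{(2)} = 0.461137 + (0.461137 − 0.461273)/15 = 0.461128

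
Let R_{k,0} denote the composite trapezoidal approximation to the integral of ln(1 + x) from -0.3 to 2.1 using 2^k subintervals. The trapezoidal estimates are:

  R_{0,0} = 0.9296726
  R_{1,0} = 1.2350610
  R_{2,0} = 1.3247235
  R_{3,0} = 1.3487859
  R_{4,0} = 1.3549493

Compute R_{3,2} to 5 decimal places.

1.35695

Richardson extrapolation on the trapezoidal column (denominator 4−1=3):
R_{2,1} = 1.3247235 + (1.3247235 − 1.2350610)/3 = 1.3546110
R_{3,1} = 1.3487859 + (1.3487859 − 1.3247235)/3 = 1.3568067
R_{3,2} = 1.3568067 + (1.3568067 − 1.3546110)/15 = 1.3569531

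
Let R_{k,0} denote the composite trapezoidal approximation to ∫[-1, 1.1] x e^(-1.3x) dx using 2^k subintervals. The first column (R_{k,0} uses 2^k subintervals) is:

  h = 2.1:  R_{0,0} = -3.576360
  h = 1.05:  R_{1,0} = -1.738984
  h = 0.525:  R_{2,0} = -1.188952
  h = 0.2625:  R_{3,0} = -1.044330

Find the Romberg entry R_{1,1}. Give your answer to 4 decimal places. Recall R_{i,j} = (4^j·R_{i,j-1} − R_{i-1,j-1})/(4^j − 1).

-1.1265

R_{1,1} = -1.738984 + (-1.738984 − (-3.576360))/3 = -1.126525
(Column j=1 coincides with Simpson's rule on the same nodes.)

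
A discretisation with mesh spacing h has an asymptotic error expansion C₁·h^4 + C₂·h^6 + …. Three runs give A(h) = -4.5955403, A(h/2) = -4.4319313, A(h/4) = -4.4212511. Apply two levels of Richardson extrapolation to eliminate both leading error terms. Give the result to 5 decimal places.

-4.42053

First eliminate the h^4 term (factor 2^4 = 16):
  B₁ = (16·(-4.4319313) − (-4.5955403))/15 = -4.4210240
  B₂ = (16·(-4.4212511) − (-4.4319313))/15 = -4.4205391
Then eliminate the h^6 term (factor 2^6 = 64):
  (64·(-4.4205391) − (-4.4210240))/63 = -4.4205314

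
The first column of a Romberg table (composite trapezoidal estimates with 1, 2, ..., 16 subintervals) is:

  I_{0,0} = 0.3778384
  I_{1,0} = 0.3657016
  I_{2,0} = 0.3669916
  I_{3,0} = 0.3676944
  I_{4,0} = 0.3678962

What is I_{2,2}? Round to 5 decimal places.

0.36781

I_{1,1} = (4·0.3657016 − 0.3778384) / 3 = 0.3616560
I_{2,1} = (4·0.3669916 − 0.3657016) / 3 = 0.3674216
I_{2,2} = (16·0.3674216 − 0.3616560) / 15 = 0.3678060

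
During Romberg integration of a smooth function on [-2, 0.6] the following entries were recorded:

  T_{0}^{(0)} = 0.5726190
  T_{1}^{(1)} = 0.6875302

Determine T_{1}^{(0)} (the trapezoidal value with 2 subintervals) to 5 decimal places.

0.65880

From T_{1}^{(1)} = (4·T_{1}^{(0)} − T_{0}^{(0)})/3, solve for T_{1}^{(0)}:
4·T_{1}^{(0)} = 3·0.6875302 + 0.5726190 = 2.6352096
T_{1}^{(0)} = 0.6588024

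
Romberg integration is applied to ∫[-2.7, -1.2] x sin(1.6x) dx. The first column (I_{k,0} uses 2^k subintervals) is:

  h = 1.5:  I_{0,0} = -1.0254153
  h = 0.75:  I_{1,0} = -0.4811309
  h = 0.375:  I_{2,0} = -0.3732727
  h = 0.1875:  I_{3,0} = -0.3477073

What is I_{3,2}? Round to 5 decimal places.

-0.33931

Richardson extrapolation on the trapezoidal column (denominator 4−1=3):
I_{2,1} = -0.3732727 + (-0.3732727 − (-0.4811309))/3 = -0.3373200
I_{3,1} = -0.3477073 + (-0.3477073 − (-0.3732727))/3 = -0.3391855
I_{3,2} = -0.3391855 + (-0.3391855 − (-0.3373200))/15 = -0.3393099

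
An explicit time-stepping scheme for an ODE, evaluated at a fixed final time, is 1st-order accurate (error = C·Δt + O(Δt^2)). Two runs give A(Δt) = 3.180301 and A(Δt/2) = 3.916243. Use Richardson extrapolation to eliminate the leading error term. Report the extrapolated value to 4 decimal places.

4.6522

Extrapolated value = (2·A(Δt/2) − A(Δt)) / (2 − 1)
= (2·3.916243 − 3.180301) / 1
= 4.652185 / 1 = 4.652185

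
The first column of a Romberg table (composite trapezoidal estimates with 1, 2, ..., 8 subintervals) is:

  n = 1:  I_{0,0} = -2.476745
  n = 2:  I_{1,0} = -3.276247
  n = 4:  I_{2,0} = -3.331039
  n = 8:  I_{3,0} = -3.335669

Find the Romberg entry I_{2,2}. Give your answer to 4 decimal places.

Richardson extrapolation on the trapezoidal column (denominator 4−1=3):
I_{1,1} = (4·(-3.276247) − (-2.476745)) / 3 = -3.542748
I_{2,1} = -3.331039 + (-3.331039 − (-3.276247))/3 = -3.349303
I_{2,2} = -3.349303 + (-3.349303 − (-3.542748))/15 = -3.336407
(Column j=1 coincides with Simpson's rule on the same nodes.)

-3.3364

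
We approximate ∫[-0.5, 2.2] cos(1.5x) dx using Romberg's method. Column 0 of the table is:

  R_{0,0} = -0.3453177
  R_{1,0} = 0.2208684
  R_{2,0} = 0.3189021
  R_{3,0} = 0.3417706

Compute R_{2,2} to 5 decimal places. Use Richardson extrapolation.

0.34771

R_{1,1} = (4·0.2208684 − (-0.3453177)) / 3 = 0.4095971
R_{2,1} = (4·0.3189021 − 0.2208684) / 3 = 0.3515800
R_{2,2} = 0.3515800 + (0.3515800 − 0.4095971)/15 = 0.3477122
(Column j=1 coincides with Simpson's rule on the same nodes.)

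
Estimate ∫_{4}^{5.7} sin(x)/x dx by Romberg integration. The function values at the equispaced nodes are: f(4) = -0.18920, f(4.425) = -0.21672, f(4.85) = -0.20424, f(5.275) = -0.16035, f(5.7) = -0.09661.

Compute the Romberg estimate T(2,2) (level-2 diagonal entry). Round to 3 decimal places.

-0.312

T(0,0) (trapezoid, 1 panel, h=1.7000): -0.24294
T(1,0) (trapezoid, 2 panels, h=0.8500): -0.29507
T(2,0) (trapezoid, 4 panels, h=0.4250): -0.30779
T(1,1) = -0.29507 + (-0.29507 − (-0.24294))/3 = -0.31245
T(2,1) = -0.30779 + (-0.30779 − (-0.29507))/3 = -0.31203
T(2,2) = -0.31203 + (-0.31203 − (-0.31245))/15 = -0.31200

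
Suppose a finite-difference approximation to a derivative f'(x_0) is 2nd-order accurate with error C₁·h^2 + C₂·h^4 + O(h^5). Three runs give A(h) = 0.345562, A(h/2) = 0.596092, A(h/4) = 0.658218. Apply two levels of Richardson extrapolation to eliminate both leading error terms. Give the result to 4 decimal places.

0.6789

First eliminate the h^2 term (factor 2^2 = 4):
  B₁ = (4·0.596092 − 0.345562)/3 = 0.679602
  B₂ = (4·0.658218 − 0.596092)/3 = 0.678927
Then eliminate the h^4 term (factor 2^4 = 16):
  (16·0.678927 − 0.679602)/15 = 0.678882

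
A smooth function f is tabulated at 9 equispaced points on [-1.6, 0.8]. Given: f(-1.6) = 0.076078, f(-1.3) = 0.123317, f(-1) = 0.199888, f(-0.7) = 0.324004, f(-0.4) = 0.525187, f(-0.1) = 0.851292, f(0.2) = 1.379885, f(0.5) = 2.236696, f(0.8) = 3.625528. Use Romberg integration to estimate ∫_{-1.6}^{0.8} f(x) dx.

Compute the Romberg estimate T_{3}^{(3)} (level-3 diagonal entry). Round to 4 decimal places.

T_{0}^{(0)} (trapezoid, 1 panel, h=2.4000): 4.441927
T_{1}^{(0)} (trapezoid, 2 panels, h=1.2000): 2.851188
T_{2}^{(0)} (trapezoid, 4 panels, h=0.6000): 2.373458
T_{3}^{(0)} (trapezoid, 8 panels, h=0.3000): 2.247322
T_{1}^{(1)} = 2.851188 + (2.851188 − 4.441927)/3 = 2.320942
T_{2}^{(1)} = 2.373458 + (2.373458 − 2.851188)/3 = 2.214215
T_{3}^{(1)} = 2.247322 + (2.247322 − 2.373458)/3 = 2.205277
T_{2}^{(2)} = 2.214215 + (2.214215 − 2.320942)/15 = 2.207100
T_{3}^{(2)} = 2.205277 + (2.205277 − 2.214215)/15 = 2.204681
T_{3}^{(3)} = 2.204681 + (2.204681 − 2.207100)/63 = 2.204643

2.2046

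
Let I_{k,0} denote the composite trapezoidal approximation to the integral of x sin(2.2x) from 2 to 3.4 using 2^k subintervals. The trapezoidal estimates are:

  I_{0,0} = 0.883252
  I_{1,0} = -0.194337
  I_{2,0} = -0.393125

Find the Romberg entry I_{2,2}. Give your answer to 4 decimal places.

Richardson extrapolation on the trapezoidal column (denominator 4−1=3):
I_{1,1} = (4·(-0.194337) − 0.883252) / 3 = -0.553533
I_{2,1} = (4·(-0.393125) − (-0.194337)) / 3 = -0.459388
I_{2,2} = (16·(-0.459388) − (-0.553533)) / 15 = -0.453112

-0.4531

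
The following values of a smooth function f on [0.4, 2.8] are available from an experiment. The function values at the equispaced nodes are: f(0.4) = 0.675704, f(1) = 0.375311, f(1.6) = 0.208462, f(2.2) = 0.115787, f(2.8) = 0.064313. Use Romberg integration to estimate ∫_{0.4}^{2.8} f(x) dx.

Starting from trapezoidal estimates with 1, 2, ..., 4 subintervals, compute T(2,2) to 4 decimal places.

0.6239

T(0,0) (trapezoid, 1 panel, h=2.4000): 0.888020
T(1,0) (trapezoid, 2 panels, h=1.2000): 0.694165
T(2,0) (trapezoid, 4 panels, h=0.6000): 0.641741
T(1,1) = 0.694165 + (0.694165 − 0.888020)/3 = 0.629547
T(2,1) = 0.641741 + (0.641741 − 0.694165)/3 = 0.624266
T(2,2) = 0.624266 + (0.624266 − 0.629547)/15 = 0.623914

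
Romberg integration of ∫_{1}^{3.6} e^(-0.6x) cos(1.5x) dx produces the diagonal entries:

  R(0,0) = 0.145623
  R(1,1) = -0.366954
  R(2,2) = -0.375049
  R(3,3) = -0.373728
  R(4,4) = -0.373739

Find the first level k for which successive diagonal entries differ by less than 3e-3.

|R(1,1) − R(0,0)| = 0.512577 ≥ 3e-3
|R(2,2) − R(1,1)| = 0.008095 ≥ 3e-3
|R(3,3) − R(2,2)| = 0.001321 < 3e-3

k = 3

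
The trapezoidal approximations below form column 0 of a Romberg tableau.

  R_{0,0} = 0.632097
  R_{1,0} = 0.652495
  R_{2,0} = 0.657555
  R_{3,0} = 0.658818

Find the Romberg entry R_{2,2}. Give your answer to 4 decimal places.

Richardson extrapolation on the trapezoidal column (denominator 4−1=3):
R_{1,1} = 0.652495 + (0.652495 − 0.632097)/3 = 0.659294
R_{2,1} = (4·0.657555 − 0.652495) / 3 = 0.659242
R_{2,2} = 0.659242 + (0.659242 − 0.659294)/15 = 0.659239

0.6592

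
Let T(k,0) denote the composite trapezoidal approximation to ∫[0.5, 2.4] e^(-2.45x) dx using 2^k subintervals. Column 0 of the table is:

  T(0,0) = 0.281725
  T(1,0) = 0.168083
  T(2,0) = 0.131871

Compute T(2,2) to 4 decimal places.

0.1191

Richardson extrapolation on the trapezoidal column (denominator 4−1=3):
T(1,1) = (4·0.168083 − 0.281725) / 3 = 0.130202
T(2,1) = 0.131871 + (0.131871 − 0.168083)/3 = 0.119800
T(2,2) = 0.119800 + (0.119800 − 0.130202)/15 = 0.119107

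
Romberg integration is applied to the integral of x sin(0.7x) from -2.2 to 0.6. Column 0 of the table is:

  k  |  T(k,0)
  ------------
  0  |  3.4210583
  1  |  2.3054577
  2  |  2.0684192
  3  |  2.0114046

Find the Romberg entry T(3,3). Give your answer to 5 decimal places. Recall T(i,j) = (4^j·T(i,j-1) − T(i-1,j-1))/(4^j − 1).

1.99259

T(1,1) = (4·2.3054577 − 3.4210583) / 3 = 1.9335908
T(2,1) = 2.0684192 + (2.0684192 − 2.3054577)/3 = 1.9894064
T(3,1) = 2.0114046 + (2.0114046 − 2.0684192)/3 = 1.9923997
T(2,2) = (16·1.9894064 − 1.9335908) / 15 = 1.9931274
T(3,2) = (16·1.9923997 − 1.9894064) / 15 = 1.9925993
T(3,3) = 1.9925993 + (1.9925993 − 1.9931274)/63 = 1.9925909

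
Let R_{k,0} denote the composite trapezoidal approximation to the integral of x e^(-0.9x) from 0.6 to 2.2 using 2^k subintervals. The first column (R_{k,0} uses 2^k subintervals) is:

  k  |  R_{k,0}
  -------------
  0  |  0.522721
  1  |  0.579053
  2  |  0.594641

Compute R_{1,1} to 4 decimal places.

0.5978

Richardson extrapolation on the trapezoidal column (denominator 4−1=3):
R_{1,1} = (4·0.579053 − 0.522721) / 3 = 0.597830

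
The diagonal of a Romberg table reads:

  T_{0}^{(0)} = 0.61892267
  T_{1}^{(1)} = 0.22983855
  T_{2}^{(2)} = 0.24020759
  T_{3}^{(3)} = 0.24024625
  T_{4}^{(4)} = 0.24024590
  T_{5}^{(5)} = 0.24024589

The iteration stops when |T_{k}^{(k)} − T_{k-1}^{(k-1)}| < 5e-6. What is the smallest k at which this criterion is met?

|T_{1}^{(1)} − T_{0}^{(0)}| = 0.38908412 ≥ 5e-6
|T_{2}^{(2)} − T_{1}^{(1)}| = 0.01036904 ≥ 5e-6
|T_{3}^{(3)} − T_{2}^{(2)}| = 0.00003866 ≥ 5e-6
|T_{4}^{(4)} − T_{3}^{(3)}| = 0.00000035 < 5e-6

k = 4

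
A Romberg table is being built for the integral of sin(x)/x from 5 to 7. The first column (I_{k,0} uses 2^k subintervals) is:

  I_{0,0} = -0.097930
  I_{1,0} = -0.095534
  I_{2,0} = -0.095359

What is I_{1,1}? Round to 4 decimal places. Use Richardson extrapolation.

-0.0947

I_{1,1} = -0.095534 + (-0.095534 − (-0.097930))/3 = -0.094735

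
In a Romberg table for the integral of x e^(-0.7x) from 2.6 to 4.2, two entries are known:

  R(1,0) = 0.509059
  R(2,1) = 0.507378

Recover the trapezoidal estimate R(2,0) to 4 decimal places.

0.5078

From R(2,1) = (4·R(2,0) − R(1,0))/3, solve for R(2,0):
4·R(2,0) = 3·0.507378 + 0.509059 = 2.031193
R(2,0) = 0.507798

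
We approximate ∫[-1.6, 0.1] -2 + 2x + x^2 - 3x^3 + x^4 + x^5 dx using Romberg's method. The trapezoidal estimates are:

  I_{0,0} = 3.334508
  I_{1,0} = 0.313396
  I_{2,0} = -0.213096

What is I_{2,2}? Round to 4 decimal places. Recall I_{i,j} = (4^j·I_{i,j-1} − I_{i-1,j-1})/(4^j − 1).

-0.3683

Richardson extrapolation on the trapezoidal column (denominator 4−1=3):
I_{1,1} = (4·0.313396 − 3.334508) / 3 = -0.693641
I_{2,1} = (4·(-0.213096) − 0.313396) / 3 = -0.388593
I_{2,2} = -0.388593 + (-0.388593 − (-0.693641))/15 = -0.368256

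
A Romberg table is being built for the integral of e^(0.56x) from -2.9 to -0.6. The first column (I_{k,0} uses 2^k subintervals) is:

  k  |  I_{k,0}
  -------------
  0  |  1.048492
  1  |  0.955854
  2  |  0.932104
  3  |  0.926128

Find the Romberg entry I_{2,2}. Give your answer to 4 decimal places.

0.9241

Richardson extrapolation on the trapezoidal column (denominator 4−1=3):
I_{1,1} = (4·0.955854 − 1.048492) / 3 = 0.924975
I_{2,1} = (4·0.932104 − 0.955854) / 3 = 0.924187
I_{2,2} = (16·0.924187 − 0.924975) / 15 = 0.924134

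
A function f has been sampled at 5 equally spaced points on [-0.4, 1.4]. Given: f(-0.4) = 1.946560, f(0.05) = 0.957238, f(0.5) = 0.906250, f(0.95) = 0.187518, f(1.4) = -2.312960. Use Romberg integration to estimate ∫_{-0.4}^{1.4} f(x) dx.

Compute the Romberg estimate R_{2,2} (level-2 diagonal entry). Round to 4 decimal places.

R_{0,0} (trapezoid, 1 panel, h=1.8000): -0.329760
R_{1,0} (trapezoid, 2 panels, h=0.9000): 0.650745
R_{2,0} (trapezoid, 4 panels, h=0.4500): 0.840513
R_{1,1} = 0.650745 + (0.650745 − (-0.329760))/3 = 0.977580
R_{2,1} = 0.840513 + (0.840513 − 0.650745)/3 = 0.903769
R_{2,2} = 0.903769 + (0.903769 − 0.977580)/15 = 0.898848

0.8988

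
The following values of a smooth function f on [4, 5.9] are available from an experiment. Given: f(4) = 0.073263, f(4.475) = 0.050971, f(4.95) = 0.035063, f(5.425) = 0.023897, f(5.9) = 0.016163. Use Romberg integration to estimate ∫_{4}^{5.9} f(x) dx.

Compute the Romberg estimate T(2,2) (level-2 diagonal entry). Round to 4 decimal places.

T(0,0) (trapezoid, 1 panel, h=1.9000): 0.084955
T(1,0) (trapezoid, 2 panels, h=0.9500): 0.075787
T(2,0) (trapezoid, 4 panels, h=0.4750): 0.073456
T(1,1) = 0.075787 + (0.075787 − 0.084955)/3 = 0.072731
T(2,1) = 0.073456 + (0.073456 − 0.075787)/3 = 0.072679
T(2,2) = 0.072679 + (0.072679 − 0.072731)/15 = 0.072676

0.0727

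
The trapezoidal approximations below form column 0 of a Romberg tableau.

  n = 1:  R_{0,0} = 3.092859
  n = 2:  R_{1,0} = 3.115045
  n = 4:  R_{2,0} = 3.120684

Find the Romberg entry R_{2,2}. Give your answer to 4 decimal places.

3.1226

R_{1,1} = (4·3.115045 − 3.092859) / 3 = 3.122440
R_{2,1} = (4·3.120684 − 3.115045) / 3 = 3.122564
R_{2,2} = (16·3.122564 − 3.122440) / 15 = 3.122572
(Column j=1 coincides with Simpson's rule on the same nodes.)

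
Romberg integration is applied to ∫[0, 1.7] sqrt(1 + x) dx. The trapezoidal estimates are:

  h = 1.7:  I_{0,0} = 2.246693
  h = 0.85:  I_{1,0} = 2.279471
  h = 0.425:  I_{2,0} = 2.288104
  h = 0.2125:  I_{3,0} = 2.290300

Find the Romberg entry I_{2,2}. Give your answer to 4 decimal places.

I_{1,1} = (4·2.279471 − 2.246693) / 3 = 2.290397
I_{2,1} = (4·2.288104 − 2.279471) / 3 = 2.290982
I_{2,2} = (16·2.290982 − 2.290397) / 15 = 2.291021

2.2910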